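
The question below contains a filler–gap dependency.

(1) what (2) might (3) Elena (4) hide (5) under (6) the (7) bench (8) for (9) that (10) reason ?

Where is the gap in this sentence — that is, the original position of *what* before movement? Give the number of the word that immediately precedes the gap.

Underlying clause: Elena might hide what under the bench for that reason.
The filler 'what' is interpreted as the direct object of 'hide'. Wh-movement fronts it, leaving a gap right after 'hide':
What might Elena hide ___ under the bench for that reason?
'hide' is word 4.

4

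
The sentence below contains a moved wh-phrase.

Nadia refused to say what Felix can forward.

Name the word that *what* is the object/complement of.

Before movement: Felix can forward what.
'what' is the direct object of 'forward'. It moves to the left edge, and the trace sits right after 'forward':
Nadia refused to say what Felix can forward ___.

forward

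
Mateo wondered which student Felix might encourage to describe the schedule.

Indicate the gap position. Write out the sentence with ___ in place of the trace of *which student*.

Pre-movement form: Felix might encourage which student to describe the schedule.
The filler 'which student' is interpreted as the direct object of 'encourage'. The gap is right after 'encourage'.

Mateo wondered which student Felix might encourage ___ to describe the schedule.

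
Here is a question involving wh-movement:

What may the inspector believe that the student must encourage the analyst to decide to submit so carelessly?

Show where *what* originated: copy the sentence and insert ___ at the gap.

Pre-movement form: The inspector may believe that the student must encourage the analyst to decide to submit what so carelessly.
'what' is the direct object of 'submit'. The gap is right after 'submit'.

What may the inspector believe that the student must encourage the analyst to decide to submit ___ so carelessly?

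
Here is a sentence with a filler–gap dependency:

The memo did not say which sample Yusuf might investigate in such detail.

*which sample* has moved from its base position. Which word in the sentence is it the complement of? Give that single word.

In situ: Yusuf might investigate which sample in such detail.
The filler 'which sample' is interpreted as the direct object of 'investigate'. Fronting leaves a gap immediately after 'investigate':
The memo did not say which sample Yusuf might investigate ___ in such detail.

investigate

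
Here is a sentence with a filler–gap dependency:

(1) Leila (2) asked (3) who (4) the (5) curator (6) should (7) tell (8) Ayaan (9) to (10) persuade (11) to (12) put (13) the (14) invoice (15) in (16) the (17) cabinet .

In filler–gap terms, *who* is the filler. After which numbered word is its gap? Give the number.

10

Before movement: The curator should tell Ayaan to persuade who to put the invoice in the cabinet.
'who' functions as the direct object of 'persuade'. Fronting leaves a gap immediately after 'persuade':
Leila asked who the curator should tell Ayaan to persuade ___ to put the invoice in the cabinet.
'persuade' is word 10.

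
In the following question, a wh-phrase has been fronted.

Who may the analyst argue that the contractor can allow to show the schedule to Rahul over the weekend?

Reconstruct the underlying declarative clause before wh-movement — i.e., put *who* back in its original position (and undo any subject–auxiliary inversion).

The analyst may argue that the contractor can allow who to show the schedule to Rahul over the weekend.

'who' functions as the direct object of 'allow'. It moves to the left edge, and the trace sits right after 'allow':
Who may the analyst argue that the contractor can allow ___ to show the schedule to Rahul over the weekend?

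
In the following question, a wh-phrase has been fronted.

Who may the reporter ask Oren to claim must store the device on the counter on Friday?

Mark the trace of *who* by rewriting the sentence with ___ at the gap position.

Who may the reporter ask Oren to claim ___ must store the device on the counter on Friday?

Before movement: The reporter may ask Oren to claim who must store the device on the counter on Friday.
'who' functions as the subject of the clause embedded under 'claim'. The gap is right after 'claim'.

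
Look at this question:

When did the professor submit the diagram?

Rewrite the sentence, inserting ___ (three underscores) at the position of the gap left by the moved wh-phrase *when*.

When did the professor submit the diagram ___?

Pre-movement form: The professor did submit the diagram when.
'when' functions as the temporal adjunct. The gap is right after 'diagram'.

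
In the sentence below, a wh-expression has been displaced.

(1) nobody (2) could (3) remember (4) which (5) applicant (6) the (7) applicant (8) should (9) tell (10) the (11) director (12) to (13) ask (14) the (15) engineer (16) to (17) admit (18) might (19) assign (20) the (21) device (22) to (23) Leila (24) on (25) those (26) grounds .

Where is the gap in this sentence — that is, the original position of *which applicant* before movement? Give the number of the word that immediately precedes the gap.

In situ: The applicant should tell the director to ask the engineer to admit which applicant might assign the device to Leila on those grounds.
'which applicant' functions as the subject of the clause embedded under 'admit'. Wh-movement fronts it, leaving a gap right after 'admit':
Nobody could remember which applicant the applicant should tell the director to ask the engineer to admit ___ might assign the device to Leila on those grounds.
'admit' is word 17.

17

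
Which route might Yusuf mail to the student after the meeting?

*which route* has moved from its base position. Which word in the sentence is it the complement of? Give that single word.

Before movement: Yusuf might mail which route to the student after the meeting.
The filler 'which route' is interpreted as the direct object of 'mail'. It moves to the left edge, and the trace sits right after 'mail':
Which route might Yusuf mail ___ to the student after the meeting?

mail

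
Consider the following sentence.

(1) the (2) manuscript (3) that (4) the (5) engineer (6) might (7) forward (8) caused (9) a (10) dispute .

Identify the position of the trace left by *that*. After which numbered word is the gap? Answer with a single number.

'that' is the direct object of 'forward'. Wh-movement fronts it, leaving a gap right after 'forward':
The manuscript that the engineer might forward ___ caused a dispute.
'forward' is word 7.

7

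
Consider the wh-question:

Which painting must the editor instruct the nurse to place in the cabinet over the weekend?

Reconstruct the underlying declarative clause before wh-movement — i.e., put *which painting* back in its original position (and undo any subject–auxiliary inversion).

The editor must instruct the nurse to place which painting in the cabinet over the weekend.

'which painting' functions as the direct object of 'place'. Fronting leaves a gap immediately after 'place':
Which painting must the editor instruct the nurse to place ___ in the cabinet over the weekend?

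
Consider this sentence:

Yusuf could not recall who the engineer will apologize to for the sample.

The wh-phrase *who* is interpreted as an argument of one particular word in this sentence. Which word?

to

Underlying clause: The engineer will apologize to who for the sample.
'who' functions as the object of the preposition 'to'. Fronting leaves a gap immediately after 'to':
Yusuf could not recall who the engineer will apologize to ___ for the sample.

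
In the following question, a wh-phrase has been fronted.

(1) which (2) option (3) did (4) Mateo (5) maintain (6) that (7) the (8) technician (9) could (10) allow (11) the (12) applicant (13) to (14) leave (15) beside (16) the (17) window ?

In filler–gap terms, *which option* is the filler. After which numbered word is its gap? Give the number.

Before movement: Mateo did maintain that the technician could allow the applicant to leave which option beside the window.
The filler 'which option' is interpreted as the direct object of 'leave'. Wh-movement fronts it, leaving a gap right after 'leave':
Which option did Mateo maintain that the technician could allow the applicant to leave ___ beside the window?
'leave' is word 14.

14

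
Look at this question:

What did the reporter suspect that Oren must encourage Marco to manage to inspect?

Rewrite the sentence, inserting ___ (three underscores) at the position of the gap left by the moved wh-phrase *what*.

Underlying clause: The reporter did suspect that Oren must encourage Marco to manage to inspect what.
'what' is the direct object of 'inspect'. The gap is right after 'inspect'.

What did the reporter suspect that Oren must encourage Marco to manage to inspect ___?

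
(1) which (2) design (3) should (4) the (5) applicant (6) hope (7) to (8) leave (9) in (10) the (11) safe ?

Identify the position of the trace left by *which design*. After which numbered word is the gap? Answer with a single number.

In situ: The applicant should hope to leave which design in the safe.
'which design' functions as the direct object of 'leave'. Fronting leaves a gap immediately after 'leave':
Which design should the applicant hope to leave ___ in the safe?
'leave' is word 8.

8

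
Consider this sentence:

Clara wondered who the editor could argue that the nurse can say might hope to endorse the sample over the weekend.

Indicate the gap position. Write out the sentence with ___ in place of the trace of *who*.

Clara wondered who the editor could argue that the nurse can say ___ might hope to endorse the sample over the weekend.

Pre-movement form: The editor could argue that the nurse can say who might hope to endorse the sample over the weekend.
'who' functions as the subject of the clause embedded under 'say'. The gap is right after 'say'.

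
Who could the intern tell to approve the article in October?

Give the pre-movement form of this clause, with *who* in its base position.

'who' functions as the direct object of 'tell'. Wh-movement fronts it, leaving a gap right after 'tell':
Who could the intern tell ___ to approve the article in October?

The intern could tell who to approve the article in October.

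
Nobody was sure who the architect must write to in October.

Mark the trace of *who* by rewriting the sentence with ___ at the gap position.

Nobody was sure who the architect must write to ___ in October.

Underlying clause: The architect must write to who in October.
'who' is the object of the preposition 'to'. The gap is right after 'to'.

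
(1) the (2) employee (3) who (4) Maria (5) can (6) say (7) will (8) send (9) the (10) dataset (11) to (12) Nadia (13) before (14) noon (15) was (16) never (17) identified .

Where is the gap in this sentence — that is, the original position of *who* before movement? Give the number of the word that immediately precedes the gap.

'who' functions as the subject of the clause embedded under 'say'. Wh-movement fronts it, leaving a gap right after 'say':
The employee who Maria can say ___ will send the dataset to Nadia before noon was never identified.
'say' is word 6.

6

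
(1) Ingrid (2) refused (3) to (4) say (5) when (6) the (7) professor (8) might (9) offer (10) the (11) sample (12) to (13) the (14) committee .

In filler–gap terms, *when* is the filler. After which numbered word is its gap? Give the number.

Before movement: The professor might offer the sample to the committee when.
'when' functions as the temporal adjunct. Wh-movement fronts it, leaving a gap right after 'committee':
Ingrid refused to say when the professor might offer the sample to the committee ___.
'committee' is word 14.

14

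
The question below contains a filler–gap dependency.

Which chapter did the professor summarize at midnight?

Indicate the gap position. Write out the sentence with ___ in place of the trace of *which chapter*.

Underlying clause: The professor did summarize which chapter at midnight.
'which chapter' is the direct object of 'summarize'. The gap is right after 'summarize'.

Which chapter did the professor summarize ___ at midnight?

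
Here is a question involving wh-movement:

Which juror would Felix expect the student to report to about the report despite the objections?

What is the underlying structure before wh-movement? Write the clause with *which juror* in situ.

The filler 'which juror' is interpreted as the object of the preposition 'to'. Fronting leaves a gap immediately after 'to':
Which juror would Felix expect the student to report to ___ about the report despite the objections?

Felix would expect the student to report to which juror about the report despite the objections.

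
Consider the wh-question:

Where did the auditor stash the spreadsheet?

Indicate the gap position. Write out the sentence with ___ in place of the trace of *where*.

In situ: The auditor did stash the spreadsheet where.
'where' is the locative complement of 'stash'. The gap is right after 'spreadsheet'.

Where did the auditor stash the spreadsheet ___?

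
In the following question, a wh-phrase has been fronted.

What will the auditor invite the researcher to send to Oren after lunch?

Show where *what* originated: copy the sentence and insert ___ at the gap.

What will the auditor invite the researcher to send ___ to Oren after lunch?

Pre-movement form: The auditor will invite the researcher to send what to Oren after lunch.
'what' is the direct object of 'send'. The gap is right after 'send'.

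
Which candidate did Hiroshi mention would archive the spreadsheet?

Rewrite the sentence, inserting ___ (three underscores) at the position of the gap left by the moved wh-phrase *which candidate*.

Which candidate did Hiroshi mention ___ would archive the spreadsheet?

In situ: Hiroshi did mention which candidate would archive the spreadsheet.
'which candidate' is the subject of the clause embedded under 'mention'. The gap is right after 'mention'.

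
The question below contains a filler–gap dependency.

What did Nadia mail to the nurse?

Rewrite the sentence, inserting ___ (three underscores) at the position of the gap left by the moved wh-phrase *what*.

Underlying clause: Nadia did mail what to the nurse.
'what' functions as the direct object of 'mail'. The gap is right after 'mail'.

What did Nadia mail ___ to the nurse?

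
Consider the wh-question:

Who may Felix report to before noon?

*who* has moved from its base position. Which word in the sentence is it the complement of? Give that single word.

to

Before movement: Felix may report to who before noon.
'who' functions as the object of the preposition 'to'. It moves to the left edge, and the trace sits right after 'to':
Who may Felix report to ___ before noon?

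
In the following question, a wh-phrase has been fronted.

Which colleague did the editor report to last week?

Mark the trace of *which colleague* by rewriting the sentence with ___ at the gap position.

In situ: The editor did report to which colleague last week.
The filler 'which colleague' is interpreted as the object of the preposition 'to'. The gap is right after 'to'.

Which colleague did the editor report to ___ last week?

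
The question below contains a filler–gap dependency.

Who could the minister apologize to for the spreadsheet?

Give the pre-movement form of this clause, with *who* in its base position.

'who' is the object of the preposition 'to'. Wh-movement fronts it, leaving a gap right after 'to':
Who could the minister apologize to ___ for the spreadsheet?

The minister could apologize to who for the spreadsheet.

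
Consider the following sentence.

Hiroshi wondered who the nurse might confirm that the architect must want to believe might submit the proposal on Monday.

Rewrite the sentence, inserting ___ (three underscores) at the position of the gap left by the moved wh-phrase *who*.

Before movement: The nurse might confirm that the architect must want to believe who might submit the proposal on Monday.
The filler 'who' is interpreted as the subject of the clause embedded under 'believe'. The gap is right after 'believe'.

Hiroshi wondered who the nurse might confirm that the architect must want to believe ___ might submit the proposal on Monday.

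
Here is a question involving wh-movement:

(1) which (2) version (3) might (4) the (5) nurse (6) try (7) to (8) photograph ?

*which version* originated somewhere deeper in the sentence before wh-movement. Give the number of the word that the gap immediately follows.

Pre-movement form: The nurse might try to photograph which version.
'which version' functions as the direct object of 'photograph'. Fronting leaves a gap immediately after 'photograph':
Which version might the nurse try to photograph ___?
'photograph' is word 8.

8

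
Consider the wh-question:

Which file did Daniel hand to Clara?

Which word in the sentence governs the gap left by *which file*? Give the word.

hand

Before movement: Daniel did hand which file to Clara.
'which file' is the direct object of 'hand'. It moves to the left edge, and the trace sits right after 'hand':
Which file did Daniel hand ___ to Clara?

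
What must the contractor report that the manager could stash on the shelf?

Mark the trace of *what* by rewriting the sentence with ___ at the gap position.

What must the contractor report that the manager could stash ___ on the shelf?

Before movement: The contractor must report that the manager could stash what on the shelf.
The filler 'what' is interpreted as the direct object of 'stash'. The gap is right after 'stash'.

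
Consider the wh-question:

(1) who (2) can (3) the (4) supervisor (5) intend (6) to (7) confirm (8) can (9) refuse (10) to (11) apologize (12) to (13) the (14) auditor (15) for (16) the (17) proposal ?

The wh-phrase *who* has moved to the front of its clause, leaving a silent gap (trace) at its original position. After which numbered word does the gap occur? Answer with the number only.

7

Underlying clause: The supervisor can intend to confirm who can refuse to apologize to the auditor for the proposal.
'who' is the subject of the clause embedded under 'confirm'. Wh-movement fronts it, leaving a gap right after 'confirm':
Who can the supervisor intend to confirm ___ can refuse to apologize to the auditor for the proposal?
'confirm' is word 7.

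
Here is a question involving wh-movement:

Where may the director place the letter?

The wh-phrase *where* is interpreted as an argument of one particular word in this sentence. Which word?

place

Pre-movement form: The director may place the letter where.
The filler 'where' is interpreted as the locative complement of 'place'. It moves to the left edge, and the trace sits right after 'letter':
Where may the director place the letter ___?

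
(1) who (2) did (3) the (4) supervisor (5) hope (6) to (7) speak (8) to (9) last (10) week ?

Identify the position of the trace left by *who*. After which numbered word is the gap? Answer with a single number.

Pre-movement form: The supervisor did hope to speak to who last week.
The filler 'who' is interpreted as the object of the preposition 'to'. It moves to the left edge, and the trace sits right after 'to':
Who did the supervisor hope to speak to ___ last week?
'to' is word 8.

8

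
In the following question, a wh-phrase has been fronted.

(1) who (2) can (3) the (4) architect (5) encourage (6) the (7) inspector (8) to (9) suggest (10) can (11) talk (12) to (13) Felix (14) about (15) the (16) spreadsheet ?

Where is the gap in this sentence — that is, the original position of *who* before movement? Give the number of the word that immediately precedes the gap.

Pre-movement form: The architect can encourage the inspector to suggest who can talk to Felix about the spreadsheet.
'who' is the subject of the clause embedded under 'suggest'. Fronting leaves a gap immediately after 'suggest':
Who can the architect encourage the inspector to suggest ___ can talk to Felix about the spreadsheet?
'suggest' is word 9.

9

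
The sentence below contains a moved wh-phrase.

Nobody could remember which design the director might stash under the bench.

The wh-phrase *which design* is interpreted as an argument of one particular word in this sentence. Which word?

Underlying clause: The director might stash which design under the bench.
'which design' is the direct object of 'stash'. Fronting leaves a gap immediately after 'stash':
Nobody could remember which design the director might stash ___ under the bench.

stash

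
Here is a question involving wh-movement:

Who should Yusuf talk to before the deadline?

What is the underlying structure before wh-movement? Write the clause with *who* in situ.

The filler 'who' is interpreted as the object of the preposition 'to'. Fronting leaves a gap immediately after 'to':
Who should Yusuf talk to ___ before the deadline?

Yusuf should talk to who before the deadline.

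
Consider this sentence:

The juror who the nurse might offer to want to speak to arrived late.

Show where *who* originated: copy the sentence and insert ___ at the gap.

The filler 'who' is interpreted as the object of the preposition 'to'. The gap is right after 'to'.

The juror who the nurse might offer to want to speak to ___ arrived late.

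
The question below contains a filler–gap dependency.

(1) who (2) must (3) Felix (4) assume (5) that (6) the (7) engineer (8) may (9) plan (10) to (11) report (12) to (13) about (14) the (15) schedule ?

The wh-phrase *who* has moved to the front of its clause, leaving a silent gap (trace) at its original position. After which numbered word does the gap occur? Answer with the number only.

Before movement: Felix must assume that the engineer may plan to report to who about the schedule.
'who' functions as the object of the preposition 'to'. It moves to the left edge, and the trace sits right after 'to':
Who must Felix assume that the engineer may plan to report to ___ about the schedule?
'to' is word 12.

12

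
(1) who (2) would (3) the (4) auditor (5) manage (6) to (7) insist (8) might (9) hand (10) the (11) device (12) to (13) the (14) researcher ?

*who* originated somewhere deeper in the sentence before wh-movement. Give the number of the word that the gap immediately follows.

Pre-movement form: The auditor would manage to insist who might hand the device to the researcher.
'who' functions as the subject of the clause embedded under 'insist'. Wh-movement fronts it, leaving a gap right after 'insist':
Who would the auditor manage to insist ___ might hand the device to the researcher?
'insist' is word 7.

7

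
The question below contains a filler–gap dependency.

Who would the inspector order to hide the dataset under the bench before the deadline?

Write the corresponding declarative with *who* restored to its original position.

'who' is the direct object of 'order'. Wh-movement fronts it, leaving a gap right after 'order':
Who would the inspector order ___ to hide the dataset under the bench before the deadline?

The inspector would order who to hide the dataset under the bench before the deadline.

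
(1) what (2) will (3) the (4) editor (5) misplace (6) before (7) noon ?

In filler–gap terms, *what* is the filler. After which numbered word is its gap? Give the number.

5

Underlying clause: The editor will misplace what before noon.
'what' is the direct object of 'misplace'. It moves to the left edge, and the trace sits right after 'misplace':
What will the editor misplace ___ before noon?
'misplace' is word 5.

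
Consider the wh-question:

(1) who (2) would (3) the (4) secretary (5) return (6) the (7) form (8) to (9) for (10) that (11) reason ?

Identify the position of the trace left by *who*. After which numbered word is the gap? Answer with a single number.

8

Underlying clause: The secretary would return the form to who for that reason.
'who' functions as the object of the preposition 'to' (recipient of 'return'). It moves to the left edge, and the trace sits right after 'to':
Who would the secretary return the form to ___ for that reason?
'to' is word 8.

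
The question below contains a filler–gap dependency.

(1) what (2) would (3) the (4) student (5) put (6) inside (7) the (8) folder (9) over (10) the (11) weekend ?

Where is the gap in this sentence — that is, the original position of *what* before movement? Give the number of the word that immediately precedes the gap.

Pre-movement form: The student would put what inside the folder over the weekend.
'what' functions as the direct object of 'put'. Wh-movement fronts it, leaving a gap right after 'put':
What would the student put ___ inside the folder over the weekend?
'put' is word 5.

5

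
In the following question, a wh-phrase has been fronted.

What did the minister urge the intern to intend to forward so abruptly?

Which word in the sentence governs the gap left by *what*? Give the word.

forward

Before movement: The minister did urge the intern to intend to forward what so abruptly.
'what' functions as the direct object of 'forward'. Fronting leaves a gap immediately after 'forward':
What did the minister urge the intern to intend to forward ___ so abruptly?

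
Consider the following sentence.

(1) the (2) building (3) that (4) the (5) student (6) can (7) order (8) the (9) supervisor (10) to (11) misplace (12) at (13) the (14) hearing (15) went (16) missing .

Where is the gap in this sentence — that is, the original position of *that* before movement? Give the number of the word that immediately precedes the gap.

The filler 'that' is interpreted as the direct object of 'misplace'. It moves to the left edge, and the trace sits right after 'misplace':
The building that the student can order the supervisor to misplace ___ at the hearing went missing.
'misplace' is word 11.

11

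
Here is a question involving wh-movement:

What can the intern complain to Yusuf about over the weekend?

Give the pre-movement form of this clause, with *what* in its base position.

'what' functions as the object of the preposition 'about'. It moves to the left edge, and the trace sits right after 'about':
What can the intern complain to Yusuf about ___ over the weekend?

The intern can complain to Yusuf about what over the weekend.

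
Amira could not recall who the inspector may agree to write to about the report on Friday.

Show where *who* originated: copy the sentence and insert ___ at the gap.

In situ: The inspector may agree to write to who about the report on Friday.
'who' is the object of the preposition 'to'. The gap is right after 'to'.

Amira could not recall who the inspector may agree to write to ___ about the report on Friday.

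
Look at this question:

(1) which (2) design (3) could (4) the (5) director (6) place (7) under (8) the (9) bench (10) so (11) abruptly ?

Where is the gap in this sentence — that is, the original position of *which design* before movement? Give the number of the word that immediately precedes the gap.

6

Before movement: The director could place which design under the bench so abruptly.
'which design' functions as the direct object of 'place'. Wh-movement fronts it, leaving a gap right after 'place':
Which design could the director place ___ under the bench so abruptly?
'place' is word 6.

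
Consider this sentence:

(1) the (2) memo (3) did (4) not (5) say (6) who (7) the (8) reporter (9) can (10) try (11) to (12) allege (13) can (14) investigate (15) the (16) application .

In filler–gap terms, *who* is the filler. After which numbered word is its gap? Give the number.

12

Underlying clause: The reporter can try to allege who can investigate the application.
'who' functions as the subject of the clause embedded under 'allege'. Fronting leaves a gap immediately after 'allege':
The memo did not say who the reporter can try to allege ___ can investigate the application.
'allege' is word 12.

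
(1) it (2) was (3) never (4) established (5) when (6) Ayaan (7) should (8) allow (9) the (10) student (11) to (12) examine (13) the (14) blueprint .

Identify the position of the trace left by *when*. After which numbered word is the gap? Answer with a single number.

14

Underlying clause: Ayaan should allow the student to examine the blueprint when.
'when' is the temporal adjunct. It moves to the left edge, and the trace sits right after 'blueprint':
It was never established when Ayaan should allow the student to examine the blueprint ___.
'blueprint' is word 14.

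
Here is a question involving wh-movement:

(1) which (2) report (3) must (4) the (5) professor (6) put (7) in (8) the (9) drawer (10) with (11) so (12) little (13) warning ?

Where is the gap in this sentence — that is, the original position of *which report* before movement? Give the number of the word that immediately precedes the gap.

6

In situ: The professor must put which report in the drawer with so little warning.
'which report' is the direct object of 'put'. Fronting leaves a gap immediately after 'put':
Which report must the professor put ___ in the drawer with so little warning?
'put' is word 6.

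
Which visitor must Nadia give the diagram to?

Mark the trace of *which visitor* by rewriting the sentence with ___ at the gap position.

Which visitor must Nadia give the diagram to ___?

Pre-movement form: Nadia must give the diagram to which visitor.
'which visitor' is the object of the preposition 'to' (recipient of 'give'). The gap is right after 'to'.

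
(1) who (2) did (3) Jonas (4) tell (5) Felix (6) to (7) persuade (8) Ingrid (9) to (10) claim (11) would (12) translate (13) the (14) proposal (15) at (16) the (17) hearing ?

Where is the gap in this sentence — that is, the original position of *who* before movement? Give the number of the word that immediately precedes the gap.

10

Before movement: Jonas did tell Felix to persuade Ingrid to claim who would translate the proposal at the hearing.
The filler 'who' is interpreted as the subject of the clause embedded under 'claim'. It moves to the left edge, and the trace sits right after 'claim':
Who did Jonas tell Felix to persuade Ingrid to claim ___ would translate the proposal at the hearing?
'claim' is word 10.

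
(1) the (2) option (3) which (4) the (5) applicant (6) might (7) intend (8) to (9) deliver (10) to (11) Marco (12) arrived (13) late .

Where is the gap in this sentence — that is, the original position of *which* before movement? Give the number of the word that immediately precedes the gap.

9

'which' functions as the direct object of 'deliver'. Fronting leaves a gap immediately after 'deliver':
The option which the applicant might intend to deliver ___ to Marco arrived late.
'deliver' is word 9.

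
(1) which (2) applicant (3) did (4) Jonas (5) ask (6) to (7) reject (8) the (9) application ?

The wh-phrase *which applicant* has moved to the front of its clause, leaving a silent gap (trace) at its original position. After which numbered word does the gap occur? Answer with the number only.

Before movement: Jonas did ask which applicant to reject the application.
'which applicant' functions as the direct object of 'ask'. Fronting leaves a gap immediately after 'ask':
Which applicant did Jonas ask ___ to reject the application?
'ask' is word 5.

5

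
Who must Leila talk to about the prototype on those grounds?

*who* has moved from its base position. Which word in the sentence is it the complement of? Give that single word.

Before movement: Leila must talk to who about the prototype on those grounds.
'who' functions as the object of the preposition 'to'. It moves to the left edge, and the trace sits right after 'to':
Who must Leila talk to ___ about the prototype on those grounds?

to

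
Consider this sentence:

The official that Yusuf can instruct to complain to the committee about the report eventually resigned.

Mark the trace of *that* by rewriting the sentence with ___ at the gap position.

'that' is the direct object of 'instruct'. The gap is right after 'instruct'.

The official that Yusuf can instruct ___ to complain to the committee about the report eventually resigned.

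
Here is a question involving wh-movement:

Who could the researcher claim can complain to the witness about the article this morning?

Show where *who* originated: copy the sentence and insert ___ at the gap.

Underlying clause: The researcher could claim who can complain to the witness about the article this morning.
'who' functions as the subject of the clause embedded under 'claim'. The gap is right after 'claim'.

Who could the researcher claim ___ can complain to the witness about the article this morning?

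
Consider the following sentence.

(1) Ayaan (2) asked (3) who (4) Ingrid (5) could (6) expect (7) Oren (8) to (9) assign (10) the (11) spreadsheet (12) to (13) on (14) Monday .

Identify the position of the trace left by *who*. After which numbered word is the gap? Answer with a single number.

12

Before movement: Ingrid could expect Oren to assign the spreadsheet to who on Monday.
The filler 'who' is interpreted as the object of the preposition 'to' (recipient of 'assign'). It moves to the left edge, and the trace sits right after 'to':
Ayaan asked who Ingrid could expect Oren to assign the spreadsheet to ___ on Monday.
'to' is word 12.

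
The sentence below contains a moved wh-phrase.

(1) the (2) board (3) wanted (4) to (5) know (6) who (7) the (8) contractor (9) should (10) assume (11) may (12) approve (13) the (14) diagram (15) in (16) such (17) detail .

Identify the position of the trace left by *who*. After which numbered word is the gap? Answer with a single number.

In situ: The contractor should assume who may approve the diagram in such detail.
'who' is the subject of the clause embedded under 'assume'. Fronting leaves a gap immediately after 'assume':
The board wanted to know who the contractor should assume ___ may approve the diagram in such detail.
'assume' is word 10.

10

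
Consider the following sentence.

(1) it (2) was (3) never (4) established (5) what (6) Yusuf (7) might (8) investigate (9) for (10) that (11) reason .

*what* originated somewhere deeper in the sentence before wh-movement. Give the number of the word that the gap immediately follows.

8

Before movement: Yusuf might investigate what for that reason.
'what' is the direct object of 'investigate'. Fronting leaves a gap immediately after 'investigate':
It was never established what Yusuf might investigate ___ for that reason.
'investigate' is word 8.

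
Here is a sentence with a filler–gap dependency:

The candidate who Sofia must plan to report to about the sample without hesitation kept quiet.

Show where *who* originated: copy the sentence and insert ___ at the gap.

The filler 'who' is interpreted as the object of the preposition 'to'. The gap is right after 'to'.

The candidate who Sofia must plan to report to ___ about the sample without hesitation kept quiet.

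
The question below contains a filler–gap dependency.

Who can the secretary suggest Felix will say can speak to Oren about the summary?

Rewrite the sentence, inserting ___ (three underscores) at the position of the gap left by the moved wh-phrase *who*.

Pre-movement form: The secretary can suggest Felix will say who can speak to Oren about the summary.
'who' functions as the subject of the clause embedded under 'say'. The gap is right after 'say'.

Who can the secretary suggest Felix will say ___ can speak to Oren about the summary?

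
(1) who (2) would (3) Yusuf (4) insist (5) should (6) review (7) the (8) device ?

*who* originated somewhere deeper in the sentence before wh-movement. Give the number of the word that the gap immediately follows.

4

In situ: Yusuf would insist who should review the device.
'who' is the subject of the clause embedded under 'insist'. Fronting leaves a gap immediately after 'insist':
Who would Yusuf insist ___ should review the device?
'insist' is word 4.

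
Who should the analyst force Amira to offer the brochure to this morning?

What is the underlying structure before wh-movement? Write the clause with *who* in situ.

The analyst should force Amira to offer the brochure to who this morning.

The filler 'who' is interpreted as the object of the preposition 'to' (recipient of 'offer'). Fronting leaves a gap immediately after 'to':
Who should the analyst force Amira to offer the brochure to ___ this morning?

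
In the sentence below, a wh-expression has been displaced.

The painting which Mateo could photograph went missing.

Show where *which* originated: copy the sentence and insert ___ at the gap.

'which' functions as the direct object of 'photograph'. The gap is right after 'photograph'.

The painting which Mateo could photograph ___ went missing.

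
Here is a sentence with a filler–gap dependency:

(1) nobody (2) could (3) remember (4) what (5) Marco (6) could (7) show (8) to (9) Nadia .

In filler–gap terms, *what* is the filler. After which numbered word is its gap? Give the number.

7

Before movement: Marco could show what to Nadia.
The filler 'what' is interpreted as the direct object of 'show'. Fronting leaves a gap immediately after 'show':
Nobody could remember what Marco could show ___ to Nadia.
'show' is word 7.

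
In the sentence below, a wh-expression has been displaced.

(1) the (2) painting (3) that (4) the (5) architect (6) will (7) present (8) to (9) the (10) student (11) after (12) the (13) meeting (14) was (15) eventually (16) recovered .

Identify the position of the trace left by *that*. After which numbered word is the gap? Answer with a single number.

'that' functions as the direct object of 'present'. It moves to the left edge, and the trace sits right after 'present':
The painting that the architect will present ___ to the student after the meeting was eventually recovered.
'present' is word 7.

7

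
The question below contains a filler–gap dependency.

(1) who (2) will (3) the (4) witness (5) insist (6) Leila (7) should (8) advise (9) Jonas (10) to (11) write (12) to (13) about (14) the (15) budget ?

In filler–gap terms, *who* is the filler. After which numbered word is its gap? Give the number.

Before movement: The witness will insist Leila should advise Jonas to write to who about the budget.
The filler 'who' is interpreted as the object of the preposition 'to'. It moves to the left edge, and the trace sits right after 'to':
Who will the witness insist Leila should advise Jonas to write to ___ about the budget?
'to' is word 12.

12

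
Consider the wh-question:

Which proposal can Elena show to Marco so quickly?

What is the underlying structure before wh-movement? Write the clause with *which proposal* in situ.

Elena can show which proposal to Marco so quickly.

'which proposal' is the direct object of 'show'. It moves to the left edge, and the trace sits right after 'show':
Which proposal can Elena show ___ to Marco so quickly?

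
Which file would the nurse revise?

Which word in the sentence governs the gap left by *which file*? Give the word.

Underlying clause: The nurse would revise which file.
'which file' functions as the direct object of 'revise'. It moves to the left edge, and the trace sits right after 'revise':
Which file would the nurse revise ___?

revise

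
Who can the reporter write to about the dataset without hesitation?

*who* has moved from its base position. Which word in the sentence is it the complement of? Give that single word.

Underlying clause: The reporter can write to who about the dataset without hesitation.
'who' functions as the object of the preposition 'to'. It moves to the left edge, and the trace sits right after 'to':
Who can the reporter write to ___ about the dataset without hesitation?

to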